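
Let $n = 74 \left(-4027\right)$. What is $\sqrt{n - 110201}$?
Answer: $i \sqrt{408199} \approx 638.9 i$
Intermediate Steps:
$n = -297998$
$\sqrt{n - 110201} = \sqrt{-297998 - 110201} = \sqrt{-408199} = i \sqrt{408199}$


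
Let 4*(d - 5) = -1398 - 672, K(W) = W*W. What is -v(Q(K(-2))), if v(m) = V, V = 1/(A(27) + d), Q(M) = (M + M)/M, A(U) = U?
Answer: 2/971 ≈ 0.0020597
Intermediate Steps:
K(W) = W²
Q(M) = 2 (Q(M) = (2*M)/M = 2)
d = -1025/2 (d = 5 + (-1398 - 672)/4 = 5 + (¼)*(-2070) = 5 - 1035/2 = -1025/2 ≈ -512.50)
V = -2/971 (V = 1/(27 - 1025/2) = 1/(-971/2) = -2/971 ≈ -0.0020597)
v(m) = -2/971
-v(Q(K(-2))) = -1*(-2/971) = 2/971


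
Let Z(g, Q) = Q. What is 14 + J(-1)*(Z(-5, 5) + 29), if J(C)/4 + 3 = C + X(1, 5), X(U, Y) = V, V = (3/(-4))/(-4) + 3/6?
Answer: -873/2 ≈ -436.50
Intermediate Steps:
V = 11/16 (V = (3*(-¼))*(-¼) + 3*(⅙) = -¾*(-¼) + ½ = 3/16 + ½ = 11/16 ≈ 0.68750)
X(U, Y) = 11/16
J(C) = -37/4 + 4*C (J(C) = -12 + 4*(C + 11/16) = -12 + 4*(11/16 + C) = -12 + (11/4 + 4*C) = -37/4 + 4*C)
14 + J(-1)*(Z(-5, 5) + 29) = 14 + (-37/4 + 4*(-1))*(5 + 29) = 14 + (-37/4 - 4)*34 = 14 - 53/4*34 = 14 - 901/2 = -873/2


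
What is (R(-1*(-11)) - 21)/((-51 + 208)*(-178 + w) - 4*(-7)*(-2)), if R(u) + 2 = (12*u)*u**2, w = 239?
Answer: 15949/9521 ≈ 1.6751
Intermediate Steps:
R(u) = -2 + 12*u**3 (R(u) = -2 + (12*u)*u**2 = -2 + 12*u**3)
(R(-1*(-11)) - 21)/((-51 + 208)*(-178 + w) - 4*(-7)*(-2)) = ((-2 + 12*(-1*(-11))**3) - 21)/((-51 + 208)*(-178 + 239) - 4*(-7)*(-2)) = ((-2 + 12*11**3) - 21)/(157*61 + 28*(-2)) = ((-2 + 12*1331) - 21)/(9577 - 56) = ((-2 + 15972) - 21)/9521 = (15970 - 21)*(1/9521) = 15949*(1/9521) = 15949/9521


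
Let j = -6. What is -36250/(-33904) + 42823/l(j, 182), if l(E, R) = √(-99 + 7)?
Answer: 18125/16952 - 42823*I*√23/46 ≈ 1.0692 - 4464.6*I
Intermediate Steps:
l(E, R) = 2*I*√23 (l(E, R) = √(-92) = 2*I*√23)
-36250/(-33904) + 42823/l(j, 182) = -36250/(-33904) + 42823/((2*I*√23)) = -36250*(-1/33904) + 42823*(-I*√23/46) = 18125/16952 - 42823*I*√23/46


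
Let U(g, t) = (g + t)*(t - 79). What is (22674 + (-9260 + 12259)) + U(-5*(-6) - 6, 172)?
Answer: 43901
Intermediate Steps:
U(g, t) = (-79 + t)*(g + t) (U(g, t) = (g + t)*(-79 + t) = (-79 + t)*(g + t))
(22674 + (-9260 + 12259)) + U(-5*(-6) - 6, 172) = (22674 + (-9260 + 12259)) + (172**2 - 79*(-5*(-6) - 6) - 79*172 + (-5*(-6) - 6)*172) = (22674 + 2999) + (29584 - 79*(30 - 6) - 13588 + (30 - 6)*172) = 25673 + (29584 - 79*24 - 13588 + 24*172) = 25673 + (29584 - 1896 - 13588 + 4128) = 25673 + 18228 = 43901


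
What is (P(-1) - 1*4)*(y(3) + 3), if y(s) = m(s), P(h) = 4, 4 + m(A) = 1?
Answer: 0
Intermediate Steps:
m(A) = -3 (m(A) = -4 + 1 = -3)
y(s) = -3
(P(-1) - 1*4)*(y(3) + 3) = (4 - 1*4)*(-3 + 3) = (4 - 4)*0 = 0*0 = 0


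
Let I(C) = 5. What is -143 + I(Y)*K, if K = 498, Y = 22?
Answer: 2347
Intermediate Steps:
-143 + I(Y)*K = -143 + 5*498 = -143 + 2490 = 2347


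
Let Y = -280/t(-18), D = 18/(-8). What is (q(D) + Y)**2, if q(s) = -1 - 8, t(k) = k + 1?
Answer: 16129/289 ≈ 55.810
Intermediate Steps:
t(k) = 1 + k
D = -9/4 (D = 18*(-1/8) = -9/4 ≈ -2.2500)
q(s) = -9
Y = 280/17 (Y = -280/(1 - 18) = -280/(-17) = -280*(-1/17) = 280/17 ≈ 16.471)
(q(D) + Y)**2 = (-9 + 280/17)**2 = (127/17)**2 = 16129/289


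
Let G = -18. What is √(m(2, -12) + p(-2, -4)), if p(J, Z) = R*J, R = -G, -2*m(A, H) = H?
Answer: I*√30 ≈ 5.4772*I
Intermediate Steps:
m(A, H) = -H/2
R = 18 (R = -1*(-18) = 18)
p(J, Z) = 18*J
√(m(2, -12) + p(-2, -4)) = √(-½*(-12) + 18*(-2)) = √(6 - 36) = √(-30) = I*√30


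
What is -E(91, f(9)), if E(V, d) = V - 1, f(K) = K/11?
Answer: -90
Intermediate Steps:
f(K) = K/11 (f(K) = K*(1/11) = K/11)
E(V, d) = -1 + V
-E(91, f(9)) = -(-1 + 91) = -1*90 = -90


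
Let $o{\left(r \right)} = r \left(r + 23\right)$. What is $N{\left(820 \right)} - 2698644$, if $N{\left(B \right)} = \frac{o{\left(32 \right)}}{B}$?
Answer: $- \frac{110644316}{41} \approx -2.6986 \cdot 10^{6}$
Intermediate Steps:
$o{\left(r \right)} = r \left(23 + r\right)$
$N{\left(B \right)} = \frac{1760}{B}$ ($N{\left(B \right)} = \frac{32 \left(23 + 32\right)}{B} = \frac{32 \cdot 55}{B} = \frac{1760}{B}$)
$N{\left(820 \right)} - 2698644 = \frac{1760}{820} - 2698644 = 1760 \cdot \frac{1}{820} - 2698644 = \frac{88}{41} - 2698644 = - \frac{110644316}{41}$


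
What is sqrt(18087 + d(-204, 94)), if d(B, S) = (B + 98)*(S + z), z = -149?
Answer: sqrt(23917) ≈ 154.65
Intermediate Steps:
d(B, S) = (-149 + S)*(98 + B) (d(B, S) = (B + 98)*(S - 149) = (98 + B)*(-149 + S) = (-149 + S)*(98 + B))
sqrt(18087 + d(-204, 94)) = sqrt(18087 + (-14602 - 149*(-204) + 98*94 - 204*94)) = sqrt(18087 + (-14602 + 30396 + 9212 - 19176)) = sqrt(18087 + 5830) = sqrt(23917)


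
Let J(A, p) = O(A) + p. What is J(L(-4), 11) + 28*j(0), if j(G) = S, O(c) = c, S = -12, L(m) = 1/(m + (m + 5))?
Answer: -976/3 ≈ -325.33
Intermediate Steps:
L(m) = 1/(5 + 2*m) (L(m) = 1/(m + (5 + m)) = 1/(5 + 2*m))
J(A, p) = A + p
j(G) = -12
J(L(-4), 11) + 28*j(0) = (1/(5 + 2*(-4)) + 11) + 28*(-12) = (1/(5 - 8) + 11) - 336 = (1/(-3) + 11) - 336 = (-⅓ + 11) - 336 = 32/3 - 336 = -976/3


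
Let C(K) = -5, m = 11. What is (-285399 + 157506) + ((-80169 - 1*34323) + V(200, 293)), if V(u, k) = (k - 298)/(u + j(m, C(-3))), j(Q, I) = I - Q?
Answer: -44598845/184 ≈ -2.4239e+5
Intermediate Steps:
V(u, k) = (-298 + k)/(-16 + u) (V(u, k) = (k - 298)/(u + (-5 - 1*11)) = (-298 + k)/(u + (-5 - 11)) = (-298 + k)/(u - 16) = (-298 + k)/(-16 + u))
(-285399 + 157506) + ((-80169 - 1*34323) + V(200, 293)) = (-285399 + 157506) + ((-80169 - 1*34323) + (-298 + 293)/(-16 + 200)) = -127893 + ((-80169 - 34323) - 5/184) = -127893 + (-114492 + (1/184)*(-5)) = -127893 + (-114492 - 5/184) = -127893 - 21066533/184 = -44598845/184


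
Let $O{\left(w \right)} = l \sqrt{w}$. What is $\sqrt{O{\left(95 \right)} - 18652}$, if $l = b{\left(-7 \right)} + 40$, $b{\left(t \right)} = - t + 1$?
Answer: $2 \sqrt{-4663 + 12 \sqrt{95}} \approx 134.85 i$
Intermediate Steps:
$b{\left(t \right)} = 1 - t$
$l = 48$ ($l = \left(1 - -7\right) + 40 = \left(1 + 7\right) + 40 = 8 + 40 = 48$)
$O{\left(w \right)} = 48 \sqrt{w}$
$\sqrt{O{\left(95 \right)} - 18652} = \sqrt{48 \sqrt{95} - 18652} = \sqrt{-18652 + 48 \sqrt{95}}$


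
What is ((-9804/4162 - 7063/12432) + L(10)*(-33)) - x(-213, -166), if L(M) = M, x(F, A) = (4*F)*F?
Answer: -671939601617/3695856 ≈ -1.8181e+5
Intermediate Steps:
x(F, A) = 4*F**2
((-9804/4162 - 7063/12432) + L(10)*(-33)) - x(-213, -166) = ((-9804/4162 - 7063/12432) + 10*(-33)) - 4*(-213)**2 = ((-9804*1/4162 - 7063*1/12432) - 330) - 4*45369 = ((-4902/2081 - 1009/1776) - 330) - 1*181476 = (-10805681/3695856 - 330) - 181476 = -1230438161/3695856 - 181476 = -671939601617/3695856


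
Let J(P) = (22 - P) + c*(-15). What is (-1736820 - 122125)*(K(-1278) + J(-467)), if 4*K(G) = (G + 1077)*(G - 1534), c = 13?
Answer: -263221035165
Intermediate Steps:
K(G) = (-1534 + G)*(1077 + G)/4 (K(G) = ((G + 1077)*(G - 1534))/4 = ((1077 + G)*(-1534 + G))/4 = ((-1534 + G)*(1077 + G))/4 = (-1534 + G)*(1077 + G)/4)
J(P) = -173 - P (J(P) = (22 - P) + 13*(-15) = (22 - P) - 195 = -173 - P)
(-1736820 - 122125)*(K(-1278) + J(-467)) = (-1736820 - 122125)*((-826059/2 - 457/4*(-1278) + (1/4)*(-1278)**2) + (-173 - 1*(-467))) = -1858945*((-826059/2 + 292023/2 + (1/4)*1633284) + (-173 + 467)) = -1858945*((-826059/2 + 292023/2 + 408321) + 294) = -1858945*(141303 + 294) = -1858945*141597 = -263221035165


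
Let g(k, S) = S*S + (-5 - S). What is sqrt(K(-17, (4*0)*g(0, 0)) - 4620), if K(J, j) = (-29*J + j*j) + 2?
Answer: 5*I*sqrt(165) ≈ 64.226*I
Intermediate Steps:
g(k, S) = -5 + S**2 - S (g(k, S) = S**2 + (-5 - S) = -5 + S**2 - S)
K(J, j) = 2 + j**2 - 29*J (K(J, j) = (-29*J + j**2) + 2 = (j**2 - 29*J) + 2 = 2 + j**2 - 29*J)
sqrt(K(-17, (4*0)*g(0, 0)) - 4620) = sqrt((2 + ((4*0)*(-5 + 0**2 - 1*0))**2 - 29*(-17)) - 4620) = sqrt((2 + (0*(-5 + 0 + 0))**2 + 493) - 4620) = sqrt((2 + (0*(-5))**2 + 493) - 4620) = sqrt((2 + 0**2 + 493) - 4620) = sqrt((2 + 0 + 493) - 4620) = sqrt(495 - 4620) = sqrt(-4125) = 5*I*sqrt(165)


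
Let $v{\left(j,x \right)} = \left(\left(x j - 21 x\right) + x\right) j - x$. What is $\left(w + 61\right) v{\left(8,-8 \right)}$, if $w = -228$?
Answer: $-129592$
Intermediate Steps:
$v{\left(j,x \right)} = - x + j \left(- 20 x + j x\right)$ ($v{\left(j,x \right)} = \left(\left(j x - 21 x\right) + x\right) j - x = \left(\left(- 21 x + j x\right) + x\right) j - x = \left(- 20 x + j x\right) j - x = j \left(- 20 x + j x\right) - x = - x + j \left(- 20 x + j x\right)$)
$\left(w + 61\right) v{\left(8,-8 \right)} = \left(-228 + 61\right) \left(- 8 \left(-1 + 8^{2} - 160\right)\right) = - 167 \left(- 8 \left(-1 + 64 - 160\right)\right) = - 167 \left(\left(-8\right) \left(-97\right)\right) = \left(-167\right) 776 = -129592$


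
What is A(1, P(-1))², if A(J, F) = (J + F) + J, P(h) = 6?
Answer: 64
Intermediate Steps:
A(J, F) = F + 2*J (A(J, F) = (F + J) + J = F + 2*J)
A(1, P(-1))² = (6 + 2*1)² = (6 + 2)² = 8² = 64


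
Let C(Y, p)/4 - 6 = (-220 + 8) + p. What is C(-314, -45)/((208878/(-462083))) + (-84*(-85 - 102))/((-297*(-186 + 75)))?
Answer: 77261137766/34778187 ≈ 2221.5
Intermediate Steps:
C(Y, p) = -824 + 4*p (C(Y, p) = 24 + 4*((-220 + 8) + p) = 24 + 4*(-212 + p) = 24 + (-848 + 4*p) = -824 + 4*p)
C(-314, -45)/((208878/(-462083))) + (-84*(-85 - 102))/((-297*(-186 + 75))) = (-824 + 4*(-45))/((208878/(-462083))) + (-84*(-85 - 102))/((-297*(-186 + 75))) = (-824 - 180)/((208878*(-1/462083))) + (-84*(-187))/((-297*(-111))) = -1004/(-208878/462083) + 15708/32967 = -1004*(-462083/208878) + 15708*(1/32967) = 231965666/104439 + 476/999 = 77261137766/34778187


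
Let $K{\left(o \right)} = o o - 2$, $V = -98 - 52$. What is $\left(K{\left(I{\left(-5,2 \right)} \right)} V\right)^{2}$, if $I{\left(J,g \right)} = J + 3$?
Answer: $90000$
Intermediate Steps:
$I{\left(J,g \right)} = 3 + J$
$V = -150$ ($V = -98 - 52 = -150$)
$K{\left(o \right)} = -2 + o^{2}$ ($K{\left(o \right)} = o^{2} - 2 = -2 + o^{2}$)
$\left(K{\left(I{\left(-5,2 \right)} \right)} V\right)^{2} = \left(\left(-2 + \left(3 - 5\right)^{2}\right) \left(-150\right)\right)^{2} = \left(\left(-2 + \left(-2\right)^{2}\right) \left(-150\right)\right)^{2} = \left(\left(-2 + 4\right) \left(-150\right)\right)^{2} = \left(2 \left(-150\right)\right)^{2} = \left(-300\right)^{2} = 90000$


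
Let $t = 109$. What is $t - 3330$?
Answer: $-3221$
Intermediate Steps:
$t - 3330 = 109 - 3330 = -3221$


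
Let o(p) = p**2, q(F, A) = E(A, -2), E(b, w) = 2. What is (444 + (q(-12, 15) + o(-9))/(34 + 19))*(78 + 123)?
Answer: 4746615/53 ≈ 89559.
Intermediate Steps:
q(F, A) = 2
(444 + (q(-12, 15) + o(-9))/(34 + 19))*(78 + 123) = (444 + (2 + (-9)**2)/(34 + 19))*(78 + 123) = (444 + (2 + 81)/53)*201 = (444 + 83*(1/53))*201 = (444 + 83/53)*201 = (23615/53)*201 = 4746615/53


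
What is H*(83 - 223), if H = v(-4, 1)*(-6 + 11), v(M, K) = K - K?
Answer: 0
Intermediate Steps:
v(M, K) = 0
H = 0 (H = 0*(-6 + 11) = 0*5 = 0)
H*(83 - 223) = 0*(83 - 223) = 0*(-140) = 0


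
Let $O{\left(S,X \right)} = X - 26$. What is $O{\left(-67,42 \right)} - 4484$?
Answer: $-4468$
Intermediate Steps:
$O{\left(S,X \right)} = -26 + X$ ($O{\left(S,X \right)} = X - 26 = -26 + X$)
$O{\left(-67,42 \right)} - 4484 = \left(-26 + 42\right) - 4484 = 16 - 4484 = -4468$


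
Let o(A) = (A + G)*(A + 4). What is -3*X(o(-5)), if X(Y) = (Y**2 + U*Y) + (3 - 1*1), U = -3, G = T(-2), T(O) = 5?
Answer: -6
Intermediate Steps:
G = 5
o(A) = (4 + A)*(5 + A) (o(A) = (A + 5)*(A + 4) = (5 + A)*(4 + A) = (4 + A)*(5 + A))
X(Y) = 2 + Y**2 - 3*Y (X(Y) = (Y**2 - 3*Y) + (3 - 1*1) = (Y**2 - 3*Y) + (3 - 1) = (Y**2 - 3*Y) + 2 = 2 + Y**2 - 3*Y)
-3*X(o(-5)) = -3*(2 + (20 + (-5)**2 + 9*(-5))**2 - 3*(20 + (-5)**2 + 9*(-5))) = -3*(2 + (20 + 25 - 45)**2 - 3*(20 + 25 - 45)) = -3*(2 + 0**2 - 3*0) = -3*(2 + 0 + 0) = -3*2 = -6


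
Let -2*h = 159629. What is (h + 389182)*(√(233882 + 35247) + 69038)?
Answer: 21358113465 + 618735*√269129/2 ≈ 2.1519e+10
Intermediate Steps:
h = -159629/2 (h = -½*159629 = -159629/2 ≈ -79815.)
(h + 389182)*(√(233882 + 35247) + 69038) = (-159629/2 + 389182)*(√(233882 + 35247) + 69038) = 618735*(√269129 + 69038)/2 = 618735*(69038 + √269129)/2 = 21358113465 + 618735*√269129/2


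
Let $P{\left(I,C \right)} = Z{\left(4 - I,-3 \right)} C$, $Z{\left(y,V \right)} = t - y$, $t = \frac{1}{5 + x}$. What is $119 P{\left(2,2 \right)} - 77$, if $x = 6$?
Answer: $- \frac{5845}{11} \approx -531.36$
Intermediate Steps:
$t = \frac{1}{11}$ ($t = \frac{1}{5 + 6} = \frac{1}{11} \approx 0.090909$)
$Z{\left(y,V \right)} = \frac{1}{11} - y$
$P{\left(I,C \right)} = C \left(- \frac{43}{11} + I\right)$ ($P{\left(I,C \right)} = \left(\frac{1}{11} - \left(4 - I\right)\right) C = \left(\frac{1}{11} + \left(-4 + I\right)\right) C = \left(- \frac{43}{11} + I\right) C = C \left(- \frac{43}{11} + I\right)$)
$119 P{\left(2,2 \right)} - 77 = 119 \cdot \frac{1}{11} \cdot 2 \left(-43 + 11 \cdot 2\right) - 77 = 119 \cdot \frac{1}{11} \cdot 2 \left(-43 + 22\right) - 77 = 119 \cdot \frac{1}{11} \cdot 2 \left(-21\right) - 77 = 119 \left(- \frac{42}{11}\right) - 77 = - \frac{4998}{11} - 77 = - \frac{5845}{11}$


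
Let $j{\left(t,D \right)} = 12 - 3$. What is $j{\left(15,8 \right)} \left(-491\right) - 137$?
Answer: $-4556$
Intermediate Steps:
$j{\left(t,D \right)} = 9$
$j{\left(15,8 \right)} \left(-491\right) - 137 = 9 \left(-491\right) - 137 = -4419 - 137 = -4556$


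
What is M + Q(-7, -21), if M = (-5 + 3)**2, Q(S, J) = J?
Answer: -17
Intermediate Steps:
M = 4 (M = (-2)**2 = 4)
M + Q(-7, -21) = 4 - 21 = -17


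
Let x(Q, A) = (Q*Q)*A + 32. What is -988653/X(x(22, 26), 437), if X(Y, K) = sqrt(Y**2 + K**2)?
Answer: -988653*sqrt(17657)/1677415 ≈ -78.318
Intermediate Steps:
x(Q, A) = 32 + A*Q**2 (x(Q, A) = Q**2*A + 32 = A*Q**2 + 32 = 32 + A*Q**2)
X(Y, K) = sqrt(K**2 + Y**2)
-988653/X(x(22, 26), 437) = -988653/sqrt(437**2 + (32 + 26*22**2)**2) = -988653/sqrt(190969 + (32 + 26*484)**2) = -988653/sqrt(190969 + (32 + 12584)**2) = -988653/sqrt(190969 + 12616**2) = -988653/sqrt(190969 + 159163456) = -988653*sqrt(17657)/1677415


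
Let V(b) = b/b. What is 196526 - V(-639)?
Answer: 196525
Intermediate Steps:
V(b) = 1
196526 - V(-639) = 196526 - 1*1 = 196526 - 1 = 196525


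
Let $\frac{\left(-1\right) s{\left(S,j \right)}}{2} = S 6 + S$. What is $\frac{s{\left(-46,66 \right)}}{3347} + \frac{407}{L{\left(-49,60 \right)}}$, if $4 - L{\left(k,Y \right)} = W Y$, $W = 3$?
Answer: $- \frac{113535}{53552} \approx -2.1201$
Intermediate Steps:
$L{\left(k,Y \right)} = 4 - 3 Y$
$s{\left(S,j \right)} = - 14 S$ ($s{\left(S,j \right)} = - 2 \left(S 6 + S\right) = - 2 \left(6 S + S\right) = - 2 \cdot 7 S = - 14 S$)
$\frac{s{\left(-46,66 \right)}}{3347} + \frac{407}{L{\left(-49,60 \right)}} = \frac{\left(-14\right) \left(-46\right)}{3347} + \frac{407}{4 - 180} = 644 \cdot \frac{1}{3347} + \frac{407}{4 - 180} = \frac{644}{3347} + \frac{407}{-176} = \frac{644}{3347} + 407 \left(- \frac{1}{176}\right) = \frac{644}{3347} - \frac{37}{16} = - \frac{113535}{53552}$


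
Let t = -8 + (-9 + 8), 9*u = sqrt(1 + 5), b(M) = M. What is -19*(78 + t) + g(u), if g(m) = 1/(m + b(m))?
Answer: -1311 + 3*sqrt(6)/4 ≈ -1309.2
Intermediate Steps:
u = sqrt(6)/9 (u = sqrt(1 + 5)/9 = sqrt(6)/9 ≈ 0.27217)
t = -9 (t = -8 - 1 = -9)
g(m) = 1/(2*m) (g(m) = 1/(m + m) = 1/(2*m))
-19*(78 + t) + g(u) = -19*(78 - 9) + 1/(2*((sqrt(6)/9))) = -19*69 + (3*sqrt(6)/2)/2 = -1311 + 3*sqrt(6)/4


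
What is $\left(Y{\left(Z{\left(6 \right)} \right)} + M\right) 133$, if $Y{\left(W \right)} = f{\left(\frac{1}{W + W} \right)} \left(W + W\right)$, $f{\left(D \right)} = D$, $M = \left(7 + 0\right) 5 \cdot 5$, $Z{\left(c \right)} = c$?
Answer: $23408$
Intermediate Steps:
$M = 175$ ($M = 7 \cdot 25 = 175$)
$Y{\left(W \right)} = 1$ ($Y{\left(W \right)} = \frac{W + W}{W + W} = \frac{2 W}{2 W} = \frac{1}{2 W} 2 W = 1$)
$\left(Y{\left(Z{\left(6 \right)} \right)} + M\right) 133 = \left(1 + 175\right) 133 = 176 \cdot 133 = 23408$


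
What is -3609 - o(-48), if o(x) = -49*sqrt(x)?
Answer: -3609 + 196*I*sqrt(3) ≈ -3609.0 + 339.48*I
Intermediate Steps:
-3609 - o(-48) = -3609 - (-49)*sqrt(-48) = -3609 - (-49)*4*I*sqrt(3) = -3609 - (-196)*I*sqrt(3) = -3609 + 196*I*sqrt(3)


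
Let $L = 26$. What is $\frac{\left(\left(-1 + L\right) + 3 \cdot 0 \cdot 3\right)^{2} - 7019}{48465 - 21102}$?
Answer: $- \frac{6394}{27363} \approx -0.23367$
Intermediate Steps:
$\frac{\left(\left(-1 + L\right) + 3 \cdot 0 \cdot 3\right)^{2} - 7019}{48465 - 21102} = \frac{\left(\left(-1 + 26\right) + 3 \cdot 0 \cdot 3\right)^{2} - 7019}{48465 - 21102} = \frac{\left(25 + 0 \cdot 3\right)^{2} - 7019}{27363} = \left(\left(25 + 0\right)^{2} - 7019\right) \frac{1}{27363} = \left(25^{2} - 7019\right) \frac{1}{27363} = \left(625 - 7019\right) \frac{1}{27363} = \left(-6394\right) \frac{1}{27363} = - \frac{6394}{27363}$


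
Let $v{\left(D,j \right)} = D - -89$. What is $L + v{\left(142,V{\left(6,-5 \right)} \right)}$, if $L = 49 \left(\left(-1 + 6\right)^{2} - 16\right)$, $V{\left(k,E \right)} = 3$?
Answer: $672$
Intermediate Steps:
$v{\left(D,j \right)} = 89 + D$ ($v{\left(D,j \right)} = D + 89 = 89 + D$)
$L = 441$ ($L = 49 \left(5^{2} - 16\right) = 49 \left(25 - 16\right) = 49 \cdot 9 = 441$)
$L + v{\left(142,V{\left(6,-5 \right)} \right)} = 441 + \left(89 + 142\right) = 441 + 231 = 672$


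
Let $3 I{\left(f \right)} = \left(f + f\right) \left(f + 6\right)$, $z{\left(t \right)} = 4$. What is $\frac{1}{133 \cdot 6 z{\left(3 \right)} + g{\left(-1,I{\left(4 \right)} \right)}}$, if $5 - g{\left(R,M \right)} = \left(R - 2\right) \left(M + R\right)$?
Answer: $\frac{1}{3274} \approx 0.00030544$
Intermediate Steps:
$I{\left(f \right)} = \frac{2 f \left(6 + f\right)}{3}$ ($I{\left(f \right)} = \frac{\left(f + f\right) \left(f + 6\right)}{3} = \frac{2 f \left(6 + f\right)}{3}$)
$g{\left(R,M \right)} = 5 - \left(-2 + R\right) \left(M + R\right)$ ($g{\left(R,M \right)} = 5 - \left(R - 2\right) \left(M + R\right) = 5 - \left(-2 + R\right) \left(M + R\right)$)
$\frac{1}{133 \cdot 6 z{\left(3 \right)} + g{\left(-1,I{\left(4 \right)} \right)}} = \frac{1}{133 \cdot 6 \cdot 4 + \left(5 - \left(-1\right)^{2} + 2 \cdot \frac{2}{3} \cdot 4 \left(6 + 4\right) + 2 \left(-1\right) - \frac{2}{3} \cdot 4 \left(6 + 4\right) \left(-1\right)\right)} = \frac{1}{133 \cdot 24 - \left(-2 + \frac{2}{3} \cdot 4 \cdot 10 \left(-1\right) - \frac{4}{3} \cdot 4 \cdot 10\right)} = \frac{1}{3192 - \left(- \frac{166}{3} - \frac{80}{3}\right)} = \frac{1}{3192 + \left(5 - 1 + \frac{160}{3} - 2 + \frac{80}{3}\right)} = \frac{1}{3192 + 82} = \frac{1}{3274}$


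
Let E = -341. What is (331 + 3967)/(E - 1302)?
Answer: -4298/1643 ≈ -2.6159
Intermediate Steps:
(331 + 3967)/(E - 1302) = (331 + 3967)/(-341 - 1302) = 4298/(-1643) = 4298*(-1/1643) = -4298/1643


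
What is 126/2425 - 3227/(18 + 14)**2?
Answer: -7696451/2483200 ≈ -3.0994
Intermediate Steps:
126/2425 - 3227/(18 + 14)**2 = 126*(1/2425) - 3227/(32**2) = 126/2425 - 3227/1024 = -7696451/2483200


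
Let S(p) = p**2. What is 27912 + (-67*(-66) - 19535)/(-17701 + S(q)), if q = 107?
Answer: 174520937/6252 ≈ 27914.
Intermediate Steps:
27912 + (-67*(-66) - 19535)/(-17701 + S(q)) = 27912 + (-67*(-66) - 19535)/(-17701 + 107**2) = 27912 + (4422 - 19535)/(-17701 + 11449) = 27912 - 15113/(-6252) = 27912 - 15113*(-1/6252) = 27912 + 15113/6252 = 174520937/6252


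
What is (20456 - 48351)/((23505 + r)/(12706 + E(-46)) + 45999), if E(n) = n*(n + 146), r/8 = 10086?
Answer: -75372290/124324029 ≈ -0.60626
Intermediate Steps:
r = 80688 (r = 8*10086 = 80688)
E(n) = n*(146 + n)
(20456 - 48351)/((23505 + r)/(12706 + E(-46)) + 45999) = (20456 - 48351)/((23505 + 80688)/(12706 - 46*(146 - 46)) + 45999) = -27895/(104193/(12706 - 46*100) + 45999) = -27895/(104193/(12706 - 4600) + 45999) = -27895/(104193/8106 + 45999) = -27895/(104193*(1/8106) + 45999) = -27895/(34731/2702 + 45999) = -27895/124324029/2702 = -27895*2702/124324029 = -75372290/124324029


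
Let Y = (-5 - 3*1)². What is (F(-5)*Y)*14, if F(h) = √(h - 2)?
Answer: 896*I*√7 ≈ 2370.6*I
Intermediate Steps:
F(h) = √(-2 + h)
Y = 64 (Y = (-5 - 3)² = (-8)² = 64)
(F(-5)*Y)*14 = (√(-2 - 5)*64)*14 = (√(-7)*64)*14 = ((I*√7)*64)*14 = (64*I*√7)*14 = 896*I*√7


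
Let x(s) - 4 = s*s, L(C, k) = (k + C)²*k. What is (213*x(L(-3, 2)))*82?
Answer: 139728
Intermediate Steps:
L(C, k) = k*(C + k)² (L(C, k) = (C + k)²*k = k*(C + k)²)
x(s) = 4 + s² (x(s) = 4 + s*s = 4 + s²)
(213*x(L(-3, 2)))*82 = (213*(4 + (2*(-3 + 2)²)²))*82 = (213*(4 + (2*(-1)²)²))*82 = (213*(4 + (2*1)²))*82 = (213*(4 + 2²))*82 = (213*(4 + 4))*82 = (213*8)*82 = 1704*82 = 139728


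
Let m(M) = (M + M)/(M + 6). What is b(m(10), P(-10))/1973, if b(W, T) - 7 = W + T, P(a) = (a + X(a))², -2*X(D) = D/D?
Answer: 237/3946 ≈ 0.060061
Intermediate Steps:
X(D) = -½ (X(D) = -D/(2*D) = -½*1 = -½)
P(a) = (-½ + a)² (P(a) = (a - ½)² = (-½ + a)²)
m(M) = 2*M/(6 + M) (m(M) = (2*M)/(6 + M) = 2*M/(6 + M))
b(W, T) = 7 + T + W (b(W, T) = 7 + (W + T) = 7 + (T + W) = 7 + T + W)
b(m(10), P(-10))/1973 = (7 + (-1 + 2*(-10))²/4 + 2*10/(6 + 10))/1973 = (7 + (-1 - 20)²/4 + 2*10/16)*(1/1973) = (7 + (¼)*(-21)² + 2*10*(1/16))*(1/1973) = (7 + (¼)*441 + 5/4)*(1/1973) = (7 + 441/4 + 5/4)*(1/1973) = (237/2)*(1/1973) = 237/3946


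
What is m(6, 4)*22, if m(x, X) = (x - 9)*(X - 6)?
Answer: 132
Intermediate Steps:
m(x, X) = (-9 + x)*(-6 + X)
m(6, 4)*22 = (54 - 9*4 - 6*6 + 4*6)*22 = (54 - 36 - 36 + 24)*22 = 6*22 = 132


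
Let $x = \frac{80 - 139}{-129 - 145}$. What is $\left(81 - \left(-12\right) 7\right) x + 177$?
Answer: $\frac{58233}{274} \approx 212.53$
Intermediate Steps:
$x = \frac{59}{274}$ ($x = - \frac{59}{-274} = \left(-59\right) \left(- \frac{1}{274}\right) = \frac{59}{274} \approx 0.21533$)
$\left(81 - \left(-12\right) 7\right) x + 177 = \left(81 - \left(-12\right) 7\right) \frac{59}{274} + 177 = \left(81 - -84\right) \frac{59}{274} + 177 = \left(81 + 84\right) \frac{59}{274} + 177 = 165 \cdot \frac{59}{274} + 177 = \frac{9735}{274} + 177 = \frac{58233}{274}$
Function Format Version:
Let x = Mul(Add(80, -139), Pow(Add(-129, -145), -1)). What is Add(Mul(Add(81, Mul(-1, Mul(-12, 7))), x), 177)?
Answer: Rational(58233, 274) ≈ 212.53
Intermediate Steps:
x = Rational(59, 274) (x = Mul(-59, Pow(-274, -1)) = Mul(-59, Rational(-1, 274)) = Rational(59, 274) ≈ 0.21533)
Add(Mul(Add(81, Mul(-1, Mul(-12, 7))), x), 177) = Add(Mul(Add(81, Mul(-1, Mul(-12, 7))), Rational(59, 274)), 177) = Add(Mul(Add(81, Mul(-1, -84)), Rational(59, 274)), 177) = Add(Mul(Add(81, 84), Rational(59, 274)), 177) = Add(Mul(165, Rational(59, 274)), 177) = Add(Rational(9735, 274), 177) = Rational(58233, 274)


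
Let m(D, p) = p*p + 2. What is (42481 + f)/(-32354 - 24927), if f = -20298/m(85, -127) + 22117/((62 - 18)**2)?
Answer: -442327596565/596287878032 ≈ -0.74180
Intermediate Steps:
m(D, p) = 2 + p**2 (m(D, p) = p**2 + 2 = 2 + p**2)
f = 105824133/10409872 (f = -20298/(2 + (-127)**2) + 22117/((62 - 18)**2) = -20298/(2 + 16129) + 22117/(44**2) = -20298/16131 + 22117/1936 = -20298*1/16131 + 22117*(1/1936) = -6766/5377 + 22117/1936 = 105824133/10409872 ≈ 10.166)
(42481 + f)/(-32354 - 24927) = (42481 + 105824133/10409872)/(-32354 - 24927) = (442327596565/10409872)/(-57281) = (442327596565/10409872)*(-1/57281) = -442327596565/596287878032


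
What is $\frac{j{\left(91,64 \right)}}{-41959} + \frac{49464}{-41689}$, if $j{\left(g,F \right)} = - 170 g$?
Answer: $- \frac{1430531146}{1749228751} \approx -0.81781$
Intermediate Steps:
$\frac{j{\left(91,64 \right)}}{-41959} + \frac{49464}{-41689} = \frac{\left(-170\right) 91}{-41959} + \frac{49464}{-41689} = \left(-15470\right) \left(- \frac{1}{41959}\right) + 49464 \left(- \frac{1}{41689}\right) = \frac{15470}{41959} - \frac{49464}{41689} = - \frac{1430531146}{1749228751}$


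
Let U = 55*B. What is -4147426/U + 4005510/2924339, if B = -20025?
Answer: 1503640743424/292799442375 ≈ 5.1354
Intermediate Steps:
U = -1101375 (U = 55*(-20025) = -1101375)
-4147426/U + 4005510/2924339 = -4147426/(-1101375) + 4005510/2924339 = -4147426*(-1/1101375) + 4005510*(1/2924339) = 4147426/1101375 + 4005510/2924339 = 1503640743424/292799442375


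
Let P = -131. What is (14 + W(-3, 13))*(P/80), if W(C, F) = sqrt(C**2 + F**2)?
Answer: -917/40 - 131*sqrt(178)/80 ≈ -44.772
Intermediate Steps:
(14 + W(-3, 13))*(P/80) = (14 + sqrt((-3)**2 + 13**2))*(-131/80) = (14 + sqrt(9 + 169))*(-131*1/80) = (14 + sqrt(178))*(-131/80) = -917/40 - 131*sqrt(178)/80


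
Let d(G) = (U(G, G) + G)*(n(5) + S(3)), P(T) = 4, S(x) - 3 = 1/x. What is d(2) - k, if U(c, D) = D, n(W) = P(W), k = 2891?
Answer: -8585/3 ≈ -2861.7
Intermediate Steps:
S(x) = 3 + 1/x
n(W) = 4
d(G) = 44*G/3 (d(G) = (G + G)*(4 + (3 + 1/3)) = (2*G)*(4 + (3 + ⅓)) = (2*G)*(4 + 10/3) = (2*G)*(22/3) = 44*G/3)
d(2) - k = (44/3)*2 - 1*2891 = 88/3 - 2891 = -8585/3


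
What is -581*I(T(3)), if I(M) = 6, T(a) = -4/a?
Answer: -3486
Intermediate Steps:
-581*I(T(3)) = -581*6 = -3486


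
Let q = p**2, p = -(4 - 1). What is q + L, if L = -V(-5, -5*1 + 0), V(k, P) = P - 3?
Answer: 17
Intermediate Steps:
V(k, P) = -3 + P
p = -3 (p = -1*3 = -3)
L = 8 (L = -(-3 + (-5*1 + 0)) = -(-3 + (-5 + 0)) = -(-3 - 5) = -1*(-8) = 8)
q = 9 (q = (-3)**2 = 9)
q + L = 9 + 8 = 17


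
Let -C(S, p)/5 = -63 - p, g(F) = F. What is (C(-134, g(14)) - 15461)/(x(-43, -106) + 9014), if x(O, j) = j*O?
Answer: -3769/3393 ≈ -1.1108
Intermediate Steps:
x(O, j) = O*j
C(S, p) = 315 + 5*p (C(S, p) = -5*(-63 - p) = 315 + 5*p)
(C(-134, g(14)) - 15461)/(x(-43, -106) + 9014) = ((315 + 5*14) - 15461)/(-43*(-106) + 9014) = ((315 + 70) - 15461)/(4558 + 9014) = (385 - 15461)/13572 = -15076*1/13572 = -3769/3393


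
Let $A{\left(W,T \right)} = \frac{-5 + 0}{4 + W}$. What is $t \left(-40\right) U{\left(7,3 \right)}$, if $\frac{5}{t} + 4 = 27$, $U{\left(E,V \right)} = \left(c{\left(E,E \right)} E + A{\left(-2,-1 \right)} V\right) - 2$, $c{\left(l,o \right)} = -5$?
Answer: $\frac{8900}{23} \approx 386.96$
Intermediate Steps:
$A{\left(W,T \right)} = - \frac{5}{4 + W}$
$U{\left(E,V \right)} = -2 - 5 E - \frac{5 V}{2}$ ($U{\left(E,V \right)} = \left(- 5 E + - \frac{5}{4 - 2} V\right) - 2 = \left(- 5 E + - \frac{5}{2} V\right) - 2 = \left(- 5 E + \left(-5\right) \frac{1}{2} V\right) - 2 = \left(- 5 E - \frac{5 V}{2}\right) - 2 = -2 - 5 E - \frac{5 V}{2}$)
$t = \frac{5}{23}$ ($t = \frac{5}{-4 + 27} = \frac{5}{23} \approx 0.21739$)
$t \left(-40\right) U{\left(7,3 \right)} = \frac{5}{23} \left(-40\right) \left(-2 - 35 - \frac{15}{2}\right) = - \frac{200 \left(-2 - 35 - \frac{15}{2}\right)}{23} = \left(- \frac{200}{23}\right) \left(- \frac{89}{2}\right) = \frac{8900}{23}$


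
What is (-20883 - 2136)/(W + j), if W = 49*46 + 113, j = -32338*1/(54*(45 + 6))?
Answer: -31697163/3243190 ≈ -9.7735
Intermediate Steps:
j = -16169/1377 (j = -32338/(51*54) = -32338/2754 = -32338*1/2754 = -16169/1377 ≈ -11.742)
W = 2367 (W = 2254 + 113 = 2367)
(-20883 - 2136)/(W + j) = (-20883 - 2136)/(2367 - 16169/1377) = -23019/3243190/1377 = -23019*1377/3243190 = -31697163/3243190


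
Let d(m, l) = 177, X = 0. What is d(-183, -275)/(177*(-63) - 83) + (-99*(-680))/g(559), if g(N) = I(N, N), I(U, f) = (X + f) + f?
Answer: 378037497/6279806 ≈ 60.199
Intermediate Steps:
I(U, f) = 2*f (I(U, f) = (0 + f) + f = f + f = 2*f)
g(N) = 2*N
d(-183, -275)/(177*(-63) - 83) + (-99*(-680))/g(559) = 177/(177*(-63) - 83) + (-99*(-680))/((2*559)) = 177/(-11151 - 83) + 67320/1118 = 177/(-11234) + 67320*(1/1118) = 177*(-1/11234) + 33660/559 = -177/11234 + 33660/559 = 378037497/6279806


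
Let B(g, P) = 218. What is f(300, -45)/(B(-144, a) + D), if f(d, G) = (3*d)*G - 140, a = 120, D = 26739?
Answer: -40640/26957 ≈ -1.5076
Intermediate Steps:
f(d, G) = -140 + 3*G*d (f(d, G) = 3*G*d - 140 = -140 + 3*G*d)
f(300, -45)/(B(-144, a) + D) = (-140 + 3*(-45)*300)/(218 + 26739) = (-140 - 40500)/26957 = -40640*1/26957 = -40640/26957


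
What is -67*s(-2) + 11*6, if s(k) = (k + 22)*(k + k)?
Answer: 5426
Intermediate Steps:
s(k) = 2*k*(22 + k) (s(k) = (22 + k)*(2*k) = 2*k*(22 + k))
-67*s(-2) + 11*6 = -134*(-2)*(22 - 2) + 11*6 = -134*(-2)*20 + 66 = -67*(-80) + 66 = 5360 + 66 = 5426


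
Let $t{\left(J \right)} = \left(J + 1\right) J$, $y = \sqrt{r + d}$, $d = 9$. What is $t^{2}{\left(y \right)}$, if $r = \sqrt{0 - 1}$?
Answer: $\left(1 + \sqrt{9 + i}\right)^{2} \left(9 + i\right) \approx 142.75 + 28.005 i$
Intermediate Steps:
$r = i$ ($r = \sqrt{-1} = i \approx 1.0 i$)
$y = \sqrt{9 + i}$ ($y = \sqrt{i + 9} = \sqrt{9 + i} \approx 3.0046 + 0.16641 i$)
$t{\left(J \right)} = J \left(1 + J\right)$ ($t{\left(J \right)} = \left(1 + J\right) J = J \left(1 + J\right)$)
$t^{2}{\left(y \right)} = \left(\sqrt{9 + i} \left(1 + \sqrt{9 + i}\right)\right)^{2} = \left(1 + \sqrt{9 + i}\right)^{2} \left(9 + i\right)$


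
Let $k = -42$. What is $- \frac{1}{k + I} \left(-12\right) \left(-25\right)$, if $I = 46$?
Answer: $-75$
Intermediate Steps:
$- \frac{1}{k + I} \left(-12\right) \left(-25\right) = - \frac{1}{-42 + 46} \left(-12\right) \left(-25\right) = - \frac{1}{4} \left(-12\right) \left(-25\right) = \left(-1\right) \frac{1}{4} \left(-12\right) \left(-25\right) = \left(- \frac{1}{4}\right) \left(-12\right) \left(-25\right) = 3 \left(-25\right) = -75$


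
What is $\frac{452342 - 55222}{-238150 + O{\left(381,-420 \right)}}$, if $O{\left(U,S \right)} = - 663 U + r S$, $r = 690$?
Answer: $- \frac{397120}{780553} \approx -0.50877$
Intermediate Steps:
$O{\left(U,S \right)} = - 663 U + 690 S$
$\frac{452342 - 55222}{-238150 + O{\left(381,-420 \right)}} = \frac{452342 - 55222}{-238150 + \left(\left(-663\right) 381 + 690 \left(-420\right)\right)} = \frac{397120}{-238150 - 542403} = \frac{397120}{-780553} = 397120 \left(- \frac{1}{780553}\right) = - \frac{397120}{780553}$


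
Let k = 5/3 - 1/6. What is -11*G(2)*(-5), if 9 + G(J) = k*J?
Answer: -330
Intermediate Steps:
k = 3/2 (k = 5*(⅓) - 1*⅙ = 5/3 - ⅙ = 3/2 ≈ 1.5000)
G(J) = -9 + 3*J/2
-11*G(2)*(-5) = -11*(-9 + (3/2)*2)*(-5) = -11*(-9 + 3)*(-5) = -11*(-6)*(-5) = 66*(-5) = -330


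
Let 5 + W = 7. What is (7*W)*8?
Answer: 112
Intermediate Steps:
W = 2 (W = -5 + 7 = 2)
(7*W)*8 = (7*2)*8 = 14*8 = 112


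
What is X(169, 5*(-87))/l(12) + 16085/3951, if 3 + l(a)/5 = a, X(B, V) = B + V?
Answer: -36349/19755 ≈ -1.8400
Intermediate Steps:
l(a) = -15 + 5*a
X(169, 5*(-87))/l(12) + 16085/3951 = (169 + 5*(-87))/(-15 + 5*12) + 16085/3951 = (169 - 435)/(-15 + 60) + 16085*(1/3951) = -266/45 + 16085/3951 = -36349/19755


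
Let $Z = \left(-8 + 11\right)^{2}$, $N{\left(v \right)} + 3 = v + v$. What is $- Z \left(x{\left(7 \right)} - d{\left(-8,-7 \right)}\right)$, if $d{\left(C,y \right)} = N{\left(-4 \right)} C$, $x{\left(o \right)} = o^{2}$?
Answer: $351$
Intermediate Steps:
$N{\left(v \right)} = -3 + 2 v$ ($N{\left(v \right)} = -3 + \left(v + v\right) = -3 + 2 v$)
$Z = 9$ ($Z = 3^{2} = 9$)
$d{\left(C,y \right)} = - 11 C$ ($d{\left(C,y \right)} = \left(-3 + 2 \left(-4\right)\right) C = \left(-3 - 8\right) C = - 11 C$)
$- Z \left(x{\left(7 \right)} - d{\left(-8,-7 \right)}\right) = \left(-1\right) 9 \left(7^{2} - \left(-11\right) \left(-8\right)\right) = - 9 \left(49 - 88\right) = \left(-9\right) \left(-39\right) = 351$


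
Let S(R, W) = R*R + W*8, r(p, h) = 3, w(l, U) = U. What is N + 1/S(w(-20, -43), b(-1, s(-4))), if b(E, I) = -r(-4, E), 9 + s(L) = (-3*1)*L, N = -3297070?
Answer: -6017152749/1825 ≈ -3.2971e+6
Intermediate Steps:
s(L) = -9 - 3*L (s(L) = -9 + (-3*1)*L = -9 - 3*L)
b(E, I) = -3 (b(E, I) = -1*3 = -3)
S(R, W) = R**2 + 8*W
N + 1/S(w(-20, -43), b(-1, s(-4))) = -3297070 + 1/((-43)**2 + 8*(-3)) = -3297070 + 1/(1849 - 24) = -3297070 + 1/1825 = -6017152749/1825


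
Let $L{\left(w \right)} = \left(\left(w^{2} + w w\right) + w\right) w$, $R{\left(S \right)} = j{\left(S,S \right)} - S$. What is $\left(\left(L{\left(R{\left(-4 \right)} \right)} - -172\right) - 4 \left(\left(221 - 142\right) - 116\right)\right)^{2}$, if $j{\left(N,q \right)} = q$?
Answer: $102400$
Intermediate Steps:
$R{\left(S \right)} = 0$ ($R{\left(S \right)} = S - S = 0$)
$L{\left(w \right)} = w \left(w + 2 w^{2}\right)$ ($L{\left(w \right)} = \left(\left(w^{2} + w^{2}\right) + w\right) w = \left(2 w^{2} + w\right) w = \left(w + 2 w^{2}\right) w = w \left(w + 2 w^{2}\right)$)
$\left(\left(L{\left(R{\left(-4 \right)} \right)} - -172\right) - 4 \left(\left(221 - 142\right) - 116\right)\right)^{2} = \left(\left(0^{2} \left(1 + 2 \cdot 0\right) - -172\right) - 4 \left(\left(221 - 142\right) - 116\right)\right)^{2} = \left(\left(0 \left(1 + 0\right) + 172\right) - 4 \left(79 - 116\right)\right)^{2} = \left(\left(0 \cdot 1 + 172\right) - -148\right)^{2} = \left(\left(0 + 172\right) + 148\right)^{2} = \left(172 + 148\right)^{2} = 320^{2} = 102400$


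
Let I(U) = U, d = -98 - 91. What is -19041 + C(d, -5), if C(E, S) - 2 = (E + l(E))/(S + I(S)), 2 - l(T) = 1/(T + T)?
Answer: -14379347/756 ≈ -19020.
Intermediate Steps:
d = -189
l(T) = 2 - 1/(2*T) (l(T) = 2 - 1/(T + T) = 2 - 1/(2*T))
C(E, S) = 2 + (2 + E - 1/(2*E))/(2*S) (C(E, S) = 2 + (E + (2 - 1/(2*E)))/(S + S) = 2 + (2 + E - 1/(2*E))/((2*S)) = 2 + (2 + E - 1/(2*E))*(1/(2*S)) = 2 + (2 + E - 1/(2*E))/(2*S))
-19041 + C(d, -5) = -19041 + (-1/4 - 189 + (1/2)*(-189)*(-189 + 4*(-5)))/(-189*(-5)) = -19041 - 1/189*(-1/5)*(-1/4 - 189 + (1/2)*(-189)*(-189 - 20)) = -19041 - 1/189*(-1/5)*(-1/4 - 189 + (1/2)*(-189)*(-209)) = -19041 - 1/189*(-1/5)*(-1/4 - 189 + 39501/2) = -19041 - 1/189*(-1/5)*78245/4 = -19041 + 15649/756 = -14379347/756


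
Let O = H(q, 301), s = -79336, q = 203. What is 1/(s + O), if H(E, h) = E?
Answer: -1/79133 ≈ -1.2637e-5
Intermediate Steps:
O = 203
1/(s + O) = 1/(-79336 + 203) = 1/(-79133) = -1/79133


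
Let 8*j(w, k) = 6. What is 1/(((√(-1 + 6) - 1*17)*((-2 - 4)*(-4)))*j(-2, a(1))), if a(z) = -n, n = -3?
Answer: -17/5112 - √5/5112 ≈ -0.0037629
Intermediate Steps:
a(z) = 3 (a(z) = -1*(-3) = 3)
j(w, k) = ¾ (j(w, k) = (⅛)*6 = ¾)
1/(((√(-1 + 6) - 1*17)*((-2 - 4)*(-4)))*j(-2, a(1))) = 1/(((√(-1 + 6) - 1*17)*((-2 - 4)*(-4)))*(¾)) = 1/(((√5 - 17)*(-6*(-4)))*(¾)) = 1/(((-17 + √5)*24)*(¾)) = 1/((-408 + 24*√5)*(¾)) = 1/(-306 + 18*√5)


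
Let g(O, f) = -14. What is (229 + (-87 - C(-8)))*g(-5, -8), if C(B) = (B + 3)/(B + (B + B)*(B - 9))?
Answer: -262451/132 ≈ -1988.3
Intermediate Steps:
C(B) = (3 + B)/(B + 2*B*(-9 + B)) (C(B) = (3 + B)/(B + (2*B)*(-9 + B)) = (3 + B)/(B + 2*B*(-9 + B)))
(229 + (-87 - C(-8)))*g(-5, -8) = (229 + (-87 - (3 - 8)/((-8)*(-17 + 2*(-8)))))*(-14) = (229 + (-87 - (-1)*(-5)/(8*(-17 - 16))))*(-14) = (229 + (-87 - (-1)*(-5)/(8*(-33))))*(-14) = (229 + (-87 - (-1)*(-1)*(-5)/(8*33)))*(-14) = (229 + (-87 - 1*(-5/264)))*(-14) = (229 + (-87 + 5/264))*(-14) = (229 - 22963/264)*(-14) = (37493/264)*(-14) = -262451/132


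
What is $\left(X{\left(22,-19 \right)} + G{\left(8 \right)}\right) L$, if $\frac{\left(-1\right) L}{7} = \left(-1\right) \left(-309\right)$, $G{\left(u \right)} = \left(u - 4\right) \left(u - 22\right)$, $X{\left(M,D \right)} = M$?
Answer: $73542$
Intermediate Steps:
$G{\left(u \right)} = \left(-22 + u\right) \left(-4 + u\right)$ ($G{\left(u \right)} = \left(-4 + u\right) \left(-22 + u\right) = \left(-22 + u\right) \left(-4 + u\right)$)
$L = -2163$ ($L = - 7 \left(\left(-1\right) \left(-309\right)\right) = \left(-7\right) 309 = -2163$)
$\left(X{\left(22,-19 \right)} + G{\left(8 \right)}\right) L = \left(22 + \left(88 + 8^{2} - 208\right)\right) \left(-2163\right) = \left(22 + \left(88 + 64 - 208\right)\right) \left(-2163\right) = \left(22 - 56\right) \left(-2163\right) = \left(-34\right) \left(-2163\right) = 73542$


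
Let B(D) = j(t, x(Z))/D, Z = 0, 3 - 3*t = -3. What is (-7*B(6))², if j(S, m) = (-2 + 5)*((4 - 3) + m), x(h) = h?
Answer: 49/4 ≈ 12.250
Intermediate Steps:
t = 2 (t = 1 - ⅓*(-3) = 1 + 1 = 2)
j(S, m) = 3 + 3*m (j(S, m) = 3*(1 + m) = 3 + 3*m)
B(D) = 3/D (B(D) = (3 + 3*0)/D = (3 + 0)/D = 3/D)
(-7*B(6))² = (-21/6)² = (-7*½)² = (-7/2)² = 49/4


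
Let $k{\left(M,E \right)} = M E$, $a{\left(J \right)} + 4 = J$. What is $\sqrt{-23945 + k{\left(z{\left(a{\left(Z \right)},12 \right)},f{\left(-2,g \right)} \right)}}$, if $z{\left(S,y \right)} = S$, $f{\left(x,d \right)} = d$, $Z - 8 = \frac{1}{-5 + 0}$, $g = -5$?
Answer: $2 i \sqrt{5991} \approx 154.8 i$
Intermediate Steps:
$Z = \frac{39}{5}$ ($Z = 8 + \frac{1}{-5 + 0} = 8 + \frac{1}{-5} = 8 - \frac{1}{5} = \frac{39}{5} \approx 7.8$)
$a{\left(J \right)} = -4 + J$
$k{\left(M,E \right)} = E M$
$\sqrt{-23945 + k{\left(z{\left(a{\left(Z \right)},12 \right)},f{\left(-2,g \right)} \right)}} = \sqrt{-23945 - 5 \left(-4 + \frac{39}{5}\right)} = \sqrt{-23945 - 19} = \sqrt{-23964} = 2 i \sqrt{5991}$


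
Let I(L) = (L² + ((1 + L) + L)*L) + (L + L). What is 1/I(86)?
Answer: 1/22446 ≈ 4.4551e-5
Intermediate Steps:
I(L) = L² + 2*L + L*(1 + 2*L) (I(L) = (L² + (1 + 2*L)*L) + 2*L = (L² + L*(1 + 2*L)) + 2*L = L² + 2*L + L*(1 + 2*L))
1/I(86) = 1/(3*86*(1 + 86)) = 1/(3*86*87) = 1/22446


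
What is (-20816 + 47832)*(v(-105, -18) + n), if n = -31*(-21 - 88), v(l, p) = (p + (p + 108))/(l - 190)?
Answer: 26927738728/295 ≈ 9.1281e+7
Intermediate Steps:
v(l, p) = (108 + 2*p)/(-190 + l) (v(l, p) = (p + (108 + p))/(-190 + l) = (108 + 2*p)/(-190 + l))
n = 3379 (n = -31*(-109) = 3379)
(-20816 + 47832)*(v(-105, -18) + n) = (-20816 + 47832)*(2*(54 - 18)/(-190 - 105) + 3379) = 27016*(2*36/(-295) + 3379) = 27016*(2*(-1/295)*36 + 3379) = 27016*(-72/295 + 3379) = 27016*(996733/295) = 26927738728/295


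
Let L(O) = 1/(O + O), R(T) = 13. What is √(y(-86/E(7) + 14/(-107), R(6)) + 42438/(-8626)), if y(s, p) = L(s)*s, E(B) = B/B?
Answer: 25*I*√526186/8626 ≈ 2.1023*I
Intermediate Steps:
E(B) = 1
L(O) = 1/(2*O)
y(s, p) = ½ (y(s, p) = (1/(2*s))*s = ½)
√(y(-86/E(7) + 14/(-107), R(6)) + 42438/(-8626)) = √(½ + 42438/(-8626)) = √(½ + 42438*(-1/8626)) = √(½ - 21219/4313) = √(-38125/8626) = 25*I*√526186/8626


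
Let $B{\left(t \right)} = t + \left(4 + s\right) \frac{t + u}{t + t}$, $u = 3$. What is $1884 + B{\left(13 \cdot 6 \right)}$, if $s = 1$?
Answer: $\frac{102159}{52} \approx 1964.6$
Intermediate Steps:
$B{\left(t \right)} = t + \frac{5 \left(3 + t\right)}{2 t}$ ($B{\left(t \right)} = t + \left(4 + 1\right) \frac{t + 3}{t + t} = t + 5 \frac{3 + t}{2 t} = t + \frac{5 \left(3 + t\right)}{2 t}$)
$1884 + B{\left(13 \cdot 6 \right)} = 1884 + \left(\frac{5}{2} + 13 \cdot 6 + \frac{15}{2 \cdot 13 \cdot 6}\right) = 1884 + \left(\frac{5}{2} + 78 + \frac{15}{2 \cdot 78}\right) = 1884 + \left(\frac{5}{2} + 78 + \frac{15}{2} \cdot \frac{1}{78}\right) = 1884 + \left(\frac{5}{2} + 78 + \frac{5}{52}\right) = 1884 + \frac{4191}{52} = \frac{102159}{52}$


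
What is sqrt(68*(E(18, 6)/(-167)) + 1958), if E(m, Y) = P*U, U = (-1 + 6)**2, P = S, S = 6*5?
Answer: sqrt(46089662)/167 ≈ 40.652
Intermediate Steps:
S = 30
P = 30
U = 25 (U = 5**2 = 25)
E(m, Y) = 750 (E(m, Y) = 30*25 = 750)
sqrt(68*(E(18, 6)/(-167)) + 1958) = sqrt(68*(750/(-167)) + 1958) = sqrt(68*(750*(-1/167)) + 1958) = sqrt(68*(-750/167) + 1958) = sqrt(-51000/167 + 1958) = sqrt(275986/167) = sqrt(46089662)/167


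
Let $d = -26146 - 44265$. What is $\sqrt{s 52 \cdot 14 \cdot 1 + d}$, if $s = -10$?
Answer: $i \sqrt{77691} \approx 278.73 i$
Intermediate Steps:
$d = -70411$
$\sqrt{s 52 \cdot 14 \cdot 1 + d} = \sqrt{\left(-10\right) 52 \cdot 14 \cdot 1 - 70411} = \sqrt{\left(-520\right) 14 - 70411} = \sqrt{-7280 - 70411} = \sqrt{-77691} = i \sqrt{77691}$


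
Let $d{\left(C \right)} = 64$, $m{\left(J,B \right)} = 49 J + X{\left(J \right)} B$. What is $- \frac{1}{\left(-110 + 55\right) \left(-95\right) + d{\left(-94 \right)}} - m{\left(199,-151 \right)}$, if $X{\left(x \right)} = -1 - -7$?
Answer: $- \frac{46781206}{5289} \approx -8845.0$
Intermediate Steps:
$X{\left(x \right)} = 6$ ($X{\left(x \right)} = -1 + 7 = 6$)
$m{\left(J,B \right)} = 6 B + 49 J$ ($m{\left(J,B \right)} = 49 J + 6 B = 6 B + 49 J$)
$- \frac{1}{\left(-110 + 55\right) \left(-95\right) + d{\left(-94 \right)}} - m{\left(199,-151 \right)} = - \frac{1}{\left(-110 + 55\right) \left(-95\right) + 64} - \left(6 \left(-151\right) + 49 \cdot 199\right) = - \frac{1}{\left(-55\right) \left(-95\right) + 64} - \left(-906 + 9751\right) = - \frac{1}{5225 + 64} - 8845 = - \frac{1}{5289} - 8845 = - \frac{46781206}{5289}$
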